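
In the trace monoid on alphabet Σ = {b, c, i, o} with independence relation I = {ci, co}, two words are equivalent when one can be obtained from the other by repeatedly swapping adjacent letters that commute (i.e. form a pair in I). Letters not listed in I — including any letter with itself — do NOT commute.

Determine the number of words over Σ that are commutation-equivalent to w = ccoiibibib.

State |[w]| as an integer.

10

drop 0:c onto floor
drop 1:c onto {0:c}
drop 2:o onto floor
drop 3:i onto {2:o}
drop 4:i onto {3:i}
drop 5:b onto {1:c, 4:i}
drop 6:i onto {5:b}
drop 7:b onto {6:i}
drop 8:i onto {7:b}
drop 9:b onto {8:i}
ground layer = {0:c, 2:o}
drop-orders for the pieces not yet dropped (sum over which currently-grounded one goes next):
  1 to go: {9} 1
  2 to go: {8,9} 1
  3 to go: {7,8,9} 1
  4 to go: {6,7,8,9} 1
  5 to go: {5,6,7,8,9} 1
  6 to go: {1,5,6,7,8,9} 1  {4,5,6,7,8,9} 1
  7 to go: {0,1,5,6,7,8,9} 1  {1,4,5,6,7,8,9} 2  {3,4,5,6,7,8,9} 1
  8 to go: {0,1,4,5,6,7,8,9} 3  {1,3,4,5,6,7,8,9} 3  {2,3,4,5,6,7,8,9} 1
  if 0:c drops first: 4 orders
  if 2:o drops first: 6 orders
heap linearizations: 10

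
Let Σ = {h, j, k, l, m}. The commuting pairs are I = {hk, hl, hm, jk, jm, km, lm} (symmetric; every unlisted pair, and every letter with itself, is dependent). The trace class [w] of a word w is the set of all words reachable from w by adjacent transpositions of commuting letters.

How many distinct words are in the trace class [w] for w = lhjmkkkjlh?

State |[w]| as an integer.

850

piece 0:l — minimal
piece 1:h — minimal
piece 2:j rests on {0:l, 1:h}
piece 3:m — minimal
piece 4:k rests on {0:l}
piece 5:k rests on {4:k}
piece 6:k rests on {5:k}
piece 7:j rests on {2:j}
piece 8:l rests on {6:k, 7:j}
piece 9:h rests on {7:j}
minimal pieces: {0:l, 1:h, 3:m}
ways to finish when only these pieces remain (= sum over removing one remaining piece with nothing left below it):
  1 left: {3}→1  {8}→1  {9}→1
  2 left: {3,8}→2  {3,9}→2  {6,8}→1  {8,9}→2
  3 left: {3,6,8}→3  {3,8,9}→6  {5,6,8}→1  {6,8,9}→3  {7,8,9}→2
  4 left: {2,7,8,9}→2  {3,5,6,8}→4  {3,6,8,9}→12  {3,7,8,9}→8  {4,5,6,8}→1  {5,6,8,9}→4  {6,7,8,9}→5
  5 left: {1,2,7,8,9}→2  {2,3,7,8,9}→10  {2,6,7,8,9}→7  {3,4,5,6,8}→5  {3,5,6,8,9}→20  {3,6,7,8,9}→25  {4,5,6,8,9}→5  {5,6,7,8,9}→9
  6 left: {1,2,3,7,8,9}→12  {1,2,6,7,8,9}→9  {2,3,6,7,8,9}→42  {2,5,6,7,8,9}→16  {3,4,5,6,8,9}→30  {3,5,6,7,8,9}→54  {4,5,6,7,8,9}→14
  7 left: {1,2,3,6,7,8,9}→63  {1,2,5,6,7,8,9}→25  {2,3,5,6,7,8,9}→112  {2,4,5,6,7,8,9}→30  {3,4,5,6,7,8,9}→98
  8 left: {0,2,4,5,6,7,8,9}→30  {1,2,3,5,6,7,8,9}→200  {1,2,4,5,6,7,8,9}→55  {2,3,4,5,6,7,8,9}→240
  placing 0:l first → 495 extensions
  placing 1:h first → 270 extensions
  placing 3:m first → 85 extensions
total linear extensions = 850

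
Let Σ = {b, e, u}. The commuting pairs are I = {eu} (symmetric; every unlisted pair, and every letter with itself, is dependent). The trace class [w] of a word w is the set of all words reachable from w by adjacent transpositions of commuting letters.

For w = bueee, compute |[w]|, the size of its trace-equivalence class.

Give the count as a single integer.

drop 0:b onto floor
drop 1:u onto {0:b}
drop 2:e onto {0:b}
drop 3:e onto {2:e}
drop 4:e onto {3:e}
ground layer = {0:b}
drop-orders for the pieces not yet dropped (sum over which currently-grounded one goes next):
  1 to go: {1} 1  {4} 1
  2 to go: {1,4} 2  {3,4} 1
  3 to go: {1,3,4} 3  {2,3,4} 1
  if 0:b drops first: 4 orders

4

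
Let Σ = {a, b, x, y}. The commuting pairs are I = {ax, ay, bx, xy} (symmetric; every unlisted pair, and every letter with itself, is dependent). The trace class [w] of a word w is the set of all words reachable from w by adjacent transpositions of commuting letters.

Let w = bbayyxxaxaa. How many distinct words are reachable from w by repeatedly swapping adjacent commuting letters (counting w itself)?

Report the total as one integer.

2475

drop 0:b onto floor
drop 1:b onto {0:b}
drop 2:a onto {1:b}
drop 3:y onto {1:b}
drop 4:y onto {3:y}
drop 5:x onto floor
drop 6:x onto {5:x}
drop 7:a onto {2:a}
drop 8:x onto {6:x}
drop 9:a onto {7:a}
drop 10:a onto {9:a}
ground layer = {0:b, 5:x}
drop-orders for the pieces not yet dropped (sum over which currently-grounded one goes next):
  1 to go: {4} 1  {8} 1  {10} 1
  2 to go: {3,4} 1  {4,8} 2  {4,10} 2  {6,8} 1  {8,10} 2  {9,10} 1
  3 to go: {3,4,8} 3  {3,4,10} 3  {4,6,8} 3  {4,8,10} 6  {4,9,10} 3  {5,6,8} 1  {6,8,10} 3  {7,9,10} 1  {8,9,10} 3
  4 to go: {2,7,9,10} 1  {3,4,6,8} 6  {3,4,8,10} 12  {3,4,9,10} 6  {4,5,6,8} 4  {4,6,8,10} 12  {4,7,9,10} 4  {4,8,9,10} 12  {5,6,8,10} 4  {6,8,9,10} 6  {7,8,9,10} 4
  5 to go: {2,4,7,9,10} 5  {2,7,8,9,10} 5  {3,4,5,6,8} 10  {3,4,6,8,10} 30  {3,4,7,9,10} 10  {3,4,8,9,10} 30  {4,5,6,8,10} 20  {4,6,8,9,10} 30  {4,7,8,9,10} 20  {5,6,8,9,10} 10  {6,7,8,9,10} 10
  6 to go: {2,3,4,7,9,10} 15  {2,4,7,8,9,10} 30  {2,6,7,8,9,10} 15  {3,4,5,6,8,10} 60  {3,4,6,8,9,10} 90  {3,4,7,8,9,10} 60  {4,5,6,8,9,10} 60  {4,6,7,8,9,10} 60  {5,6,7,8,9,10} 20
  7 to go: {1,2,3,4,7,9,10} 15  {2,3,4,7,8,9,10} 105  {2,4,6,7,8,9,10} 105  {2,5,6,7,8,9,10} 35  {3,4,5,6,8,9,10} 210  {3,4,6,7,8,9,10} 210  {4,5,6,7,8,9,10} 140
  8 to go: {0,1,2,3,4,7,9,10} 15  {1,2,3,4,7,8,9,10} 120  {2,3,4,6,7,8,9,10} 420  {2,4,5,6,7,8,9,10} 280  {3,4,5,6,7,8,9,10} 560
  9 to go: {0,1,2,3,4,7,8,9,10} 135  {1,2,3,4,6,7,8,9,10} 540  {2,3,4,5,6,7,8,9,10} 1260
  if 0:b drops first: 1800 orders
  if 5:x drops first: 675 orders
heap linearizations: 2475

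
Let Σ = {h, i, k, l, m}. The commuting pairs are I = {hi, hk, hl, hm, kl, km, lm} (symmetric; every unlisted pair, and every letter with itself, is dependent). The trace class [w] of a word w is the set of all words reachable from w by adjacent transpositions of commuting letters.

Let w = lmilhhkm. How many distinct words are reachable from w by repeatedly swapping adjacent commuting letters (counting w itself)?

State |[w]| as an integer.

336

0(l) covers ∅
1(m) covers ∅
2(i) covers 0:l, 1:m
3(l) covers 2:i
4(h) covers ∅
5(h) covers 4:h
6(k) covers 2:i
7(m) covers 2:i
floor of heap: 0:l, 1:m, 4:h
completions by unplaced set U, small U first (add the entries for U minus each lowest piece of U):
  |U|=1: {3}:1  {5}:1  {6}:1  {7}:1
  |U|=2: {3,5}:2  {3,6}:2  {3,7}:2  {4,5}:1  {5,6}:2  {5,7}:2  {6,7}:2
  |U|=3: {3,4,5}:3  {3,5,6}:6  {3,5,7}:6  {3,6,7}:6  {4,5,6}:3  {4,5,7}:3  {5,6,7}:6
  |U|=4: {2,3,6,7}:6  {3,4,5,6}:12  {3,4,5,7}:12  {3,5,6,7}:24  {4,5,6,7}:12
  |U|=5: {0,2,3,6,7}:6  {1,2,3,6,7}:6  {2,3,5,6,7}:30  {3,4,5,6,7}:60
  |U|=6: {0,1,2,3,6,7}:12  {0,2,3,5,6,7}:36  {1,2,3,5,6,7}:36  {2,3,4,5,6,7}:90
  start at 0(l): 126
  start at 1(m): 126
  start at 4(h): 84
sum over floor = 336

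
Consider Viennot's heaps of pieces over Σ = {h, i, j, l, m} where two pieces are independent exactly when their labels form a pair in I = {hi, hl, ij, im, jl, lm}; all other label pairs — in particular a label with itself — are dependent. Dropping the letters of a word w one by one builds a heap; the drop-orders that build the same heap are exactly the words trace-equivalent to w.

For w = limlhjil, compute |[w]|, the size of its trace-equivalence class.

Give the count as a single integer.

drop 0:l onto floor
drop 1:i onto {0:l}
drop 2:m onto floor
drop 3:l onto {1:i}
drop 4:h onto {2:m}
drop 5:j onto {4:h}
drop 6:i onto {3:l}
drop 7:l onto {6:i}
ground layer = {0:l, 2:m}
drop-orders for the pieces not yet dropped (sum over which currently-grounded one goes next):
  1 to go: {5} 1  {7} 1
  2 to go: {4,5} 1  {5,7} 2  {6,7} 1
  3 to go: {2,4,5} 1  {3,6,7} 1  {4,5,7} 3  {5,6,7} 3
  4 to go: {1,3,6,7} 1  {2,4,5,7} 4  {3,5,6,7} 4  {4,5,6,7} 6
  5 to go: {0,1,3,6,7} 1  {1,3,5,6,7} 5  {2,4,5,6,7} 10  {3,4,5,6,7} 10
  6 to go: {0,1,3,5,6,7} 6  {1,3,4,5,6,7} 15  {2,3,4,5,6,7} 20
  if 0:l drops first: 35 orders
  if 2:m drops first: 21 orders
heap linearizations: 56

56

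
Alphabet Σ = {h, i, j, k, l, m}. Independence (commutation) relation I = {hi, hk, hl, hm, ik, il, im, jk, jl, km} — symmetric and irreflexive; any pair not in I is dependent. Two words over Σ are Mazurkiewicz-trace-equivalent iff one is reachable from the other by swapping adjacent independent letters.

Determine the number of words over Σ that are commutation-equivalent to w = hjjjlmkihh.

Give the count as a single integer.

480

#0=h has no predecessor
#1=j depends on [0:h]
#2=j depends on [1:j]
#3=j depends on [2:j]
#4=l has no predecessor
#5=m depends on [3:j, 4:l]
#6=k depends on [4:l]
#7=i depends on [3:j]
#8=h depends on [3:j]
#9=h depends on [8:h]
sources: [0:h, 4:l]
N(rest) = Σ N(rest − s) over sources s of rest; N(one piece) = 1:
  size 1 → [5]=1  [6]=1  [7]=1  [9]=1
  size 2 → [5,6]=2  [5,7]=2  [5,9]=2  [6,7]=2  [6,9]=2  [7,9]=2  [8,9]=1
  size 3 → [4,5,6]=2  [5,6,7]=6  [5,6,9]=6  [5,7,9]=6  [5,8,9]=3  [6,7,9]=6  [6,8,9]=3  [7,8,9]=3
  size 4 → [4,5,6,7]=8  [4,5,6,9]=8  [5,6,7,9]=24  [5,6,8,9]=12  [5,7,8,9]=12  [6,7,8,9]=12
  size 5 → [3,5,7,8,9]=12  [4,5,6,7,9]=40  [4,5,6,8,9]=20  [5,6,7,8,9]=60
  size 6 → [2,3,5,7,8,9]=12  [3,5,6,7,8,9]=72  [4,5,6,7,8,9]=120
  size 7 → [1,2,3,5,7,8,9]=12  [2,3,5,6,7,8,9]=84  [3,4,5,6,7,8,9]=192
  size 8 → [0,1,2,3,5,7,8,9]=12  [1,2,3,5,6,7,8,9]=96  [2,3,4,5,6,7,8,9]=276
  first=0(h) contributes 372
  first=4(l) contributes 108
|[w]| = 480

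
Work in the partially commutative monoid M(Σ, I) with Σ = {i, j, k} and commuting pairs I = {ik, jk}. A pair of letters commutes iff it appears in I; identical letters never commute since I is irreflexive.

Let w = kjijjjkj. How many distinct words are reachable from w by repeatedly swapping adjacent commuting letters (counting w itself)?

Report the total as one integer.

drop 0:k onto floor
drop 1:j onto floor
drop 2:i onto {1:j}
drop 3:j onto {2:i}
drop 4:j onto {3:j}
drop 5:j onto {4:j}
drop 6:k onto {0:k}
drop 7:j onto {5:j}
ground layer = {0:k, 1:j}
drop-orders for the pieces not yet dropped (sum over which currently-grounded one goes next):
  1 to go: {6} 1  {7} 1
  2 to go: {0,6} 1  {5,7} 1  {6,7} 2
  3 to go: {0,6,7} 3  {4,5,7} 1  {5,6,7} 3
  4 to go: {0,5,6,7} 6  {3,4,5,7} 1  {4,5,6,7} 4
  5 to go: {0,4,5,6,7} 10  {2,3,4,5,7} 1  {3,4,5,6,7} 5
  6 to go: {0,3,4,5,6,7} 15  {1,2,3,4,5,7} 1  {2,3,4,5,6,7} 6
  if 0:k drops first: 7 orders
  if 1:j drops first: 21 orders
heap linearizations: 28

28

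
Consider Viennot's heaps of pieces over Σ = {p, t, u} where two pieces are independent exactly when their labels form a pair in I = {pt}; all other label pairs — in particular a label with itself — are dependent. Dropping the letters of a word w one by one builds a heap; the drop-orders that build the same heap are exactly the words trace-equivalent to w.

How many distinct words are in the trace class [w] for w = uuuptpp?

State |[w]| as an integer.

4

0(u) covers ∅
1(u) covers 0:u
2(u) covers 1:u
3(p) covers 2:u
4(t) covers 2:u
5(p) covers 3:p
6(p) covers 5:p
floor of heap: 0:u
completions by unplaced set U, small U first (add the entries for U minus each lowest piece of U):
  |U|=1: {4}:1  {6}:1
  |U|=2: {4,6}:2  {5,6}:1
  |U|=3: {3,5,6}:1  {4,5,6}:3
  |U|=4: {3,4,5,6}:4
  |U|=5: {2,3,4,5,6}:4
  start at 0(u): 4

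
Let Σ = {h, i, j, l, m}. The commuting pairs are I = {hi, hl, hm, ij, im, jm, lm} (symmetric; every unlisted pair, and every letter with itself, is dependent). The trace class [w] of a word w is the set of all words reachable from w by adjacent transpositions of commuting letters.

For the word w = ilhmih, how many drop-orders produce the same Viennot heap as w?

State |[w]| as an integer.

drop 0:i onto floor
drop 1:l onto {0:i}
drop 2:h onto floor
drop 3:m onto floor
drop 4:i onto {1:l}
drop 5:h onto {2:h}
ground layer = {0:i, 2:h, 3:m}
drop-orders for the pieces not yet dropped (sum over which currently-grounded one goes next):
  1 to go: {3} 1  {4} 1  {5} 1
  2 to go: {1,4} 1  {2,5} 1  {3,4} 2  {3,5} 2  {4,5} 2
  3 to go: {0,1,4} 1  {1,3,4} 3  {1,4,5} 3  {2,3,5} 3  {2,4,5} 3  {3,4,5} 6
  4 to go: {0,1,3,4} 4  {0,1,4,5} 4  {1,2,4,5} 6  {1,3,4,5} 12  {2,3,4,5} 12
  if 0:i drops first: 30 orders
  if 2:h drops first: 20 orders
  if 3:m drops first: 10 orders
heap linearizations: 60

60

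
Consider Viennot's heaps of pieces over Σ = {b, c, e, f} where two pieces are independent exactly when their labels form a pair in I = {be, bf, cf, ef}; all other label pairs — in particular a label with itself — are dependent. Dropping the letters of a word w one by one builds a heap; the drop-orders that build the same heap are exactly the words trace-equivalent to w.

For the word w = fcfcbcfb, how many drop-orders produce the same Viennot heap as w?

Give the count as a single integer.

piece 0:f — minimal
piece 1:c — minimal
piece 2:f rests on {0:f}
piece 3:c rests on {1:c}
piece 4:b rests on {3:c}
piece 5:c rests on {4:b}
piece 6:f rests on {2:f}
piece 7:b rests on {5:c}
minimal pieces: {0:f, 1:c}
ways to finish when only these pieces remain (= sum over removing one remaining piece with nothing left below it):
  1 left: {6}→1  {7}→1
  2 left: {2,6}→1  {5,7}→1  {6,7}→2
  3 left: {0,2,6}→1  {2,6,7}→3  {4,5,7}→1  {5,6,7}→3
  4 left: {0,2,6,7}→4  {2,5,6,7}→6  {3,4,5,7}→1  {4,5,6,7}→4
  5 left: {0,2,5,6,7}→10  {1,3,4,5,7}→1  {2,4,5,6,7}→10  {3,4,5,6,7}→5
  6 left: {0,2,4,5,6,7}→20  {1,3,4,5,6,7}→6  {2,3,4,5,6,7}→15
  placing 0:f first → 21 extensions
  placing 1:c first → 35 extensions
total linear extensions = 56

56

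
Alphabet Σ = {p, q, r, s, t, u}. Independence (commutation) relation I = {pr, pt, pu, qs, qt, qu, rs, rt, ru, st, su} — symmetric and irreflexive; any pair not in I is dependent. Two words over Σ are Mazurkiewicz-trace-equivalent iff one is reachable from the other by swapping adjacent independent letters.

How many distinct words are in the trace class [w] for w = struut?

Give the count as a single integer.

30

0(s) covers ∅
1(t) covers ∅
2(r) covers ∅
3(u) covers 1:t
4(u) covers 3:u
5(t) covers 4:u
floor of heap: 0:s, 1:t, 2:r
completions by unplaced set U, small U first (add the entries for U minus each lowest piece of U):
  |U|=1: {0}:1  {2}:1  {5}:1
  |U|=2: {0,2}:2  {0,5}:2  {2,5}:2  {4,5}:1
  |U|=3: {0,2,5}:6  {0,4,5}:3  {2,4,5}:3  {3,4,5}:1
  |U|=4: {0,2,4,5}:12  {0,3,4,5}:4  {1,3,4,5}:1  {2,3,4,5}:4
  start at 0(s): 5
  start at 1(t): 20
  start at 2(r): 5
sum over floor = 30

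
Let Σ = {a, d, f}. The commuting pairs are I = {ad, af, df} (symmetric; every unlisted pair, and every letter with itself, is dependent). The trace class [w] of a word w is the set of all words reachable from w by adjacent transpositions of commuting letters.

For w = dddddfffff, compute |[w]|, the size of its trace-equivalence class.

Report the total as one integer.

#0=d has no predecessor
#1=d depends on [0:d]
#2=d depends on [1:d]
#3=d depends on [2:d]
#4=d depends on [3:d]
#5=f has no predecessor
#6=f depends on [5:f]
#7=f depends on [6:f]
#8=f depends on [7:f]
#9=f depends on [8:f]
sources: [0:d, 5:f]
N(rest) = Σ N(rest − s) over sources s of rest; N(one piece) = 1:
  size 1 → [4]=1  [9]=1
  size 2 → [3,4]=1  [4,9]=2  [8,9]=1
  size 3 → [2,3,4]=1  [3,4,9]=3  [4,8,9]=3  [7,8,9]=1
  size 4 → [1,2,3,4]=1  [2,3,4,9]=4  [3,4,8,9]=6  [4,7,8,9]=4  [6,7,8,9]=1
  size 5 → [0,1,2,3,4]=1  [1,2,3,4,9]=5  [2,3,4,8,9]=10  [3,4,7,8,9]=10  [4,6,7,8,9]=5  [5,6,7,8,9]=1
  size 6 → [0,1,2,3,4,9]=6  [1,2,3,4,8,9]=15  [2,3,4,7,8,9]=20  [3,4,6,7,8,9]=15  [4,5,6,7,8,9]=6
  size 7 → [0,1,2,3,4,8,9]=21  [1,2,3,4,7,8,9]=35  [2,3,4,6,7,8,9]=35  [3,4,5,6,7,8,9]=21
  size 8 → [0,1,2,3,4,7,8,9]=56  [1,2,3,4,6,7,8,9]=70  [2,3,4,5,6,7,8,9]=56
  first=0(d) contributes 126
  first=5(f) contributes 126
|[w]| = 252

252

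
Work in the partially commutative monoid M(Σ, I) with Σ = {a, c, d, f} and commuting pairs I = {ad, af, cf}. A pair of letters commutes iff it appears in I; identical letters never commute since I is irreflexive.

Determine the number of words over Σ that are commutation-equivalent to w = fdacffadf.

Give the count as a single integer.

46

piece 0:f — minimal
piece 1:d rests on {0:f}
piece 2:a — minimal
piece 3:c rests on {1:d, 2:a}
piece 4:f rests on {1:d}
piece 5:f rests on {4:f}
piece 6:a rests on {3:c}
piece 7:d rests on {3:c, 5:f}
piece 8:f rests on {7:d}
minimal pieces: {0:f, 2:a}
ways to finish when only these pieces remain (= sum over removing one remaining piece with nothing left below it):
  1 left: {6}→1  {8}→1
  2 left: {6,8}→2  {7,8}→1
  3 left: {5,7,8}→1  {6,7,8}→3
  4 left: {3,6,7,8}→3  {4,5,7,8}→1  {5,6,7,8}→4
  5 left: {2,3,6,7,8}→3  {3,5,6,7,8}→7  {4,5,6,7,8}→5
  6 left: {2,3,5,6,7,8}→10  {3,4,5,6,7,8}→12
  7 left: {1,3,4,5,6,7,8}→12  {2,3,4,5,6,7,8}→22
  placing 0:f first → 34 extensions
  placing 2:a first → 12 extensions
total linear extensions = 46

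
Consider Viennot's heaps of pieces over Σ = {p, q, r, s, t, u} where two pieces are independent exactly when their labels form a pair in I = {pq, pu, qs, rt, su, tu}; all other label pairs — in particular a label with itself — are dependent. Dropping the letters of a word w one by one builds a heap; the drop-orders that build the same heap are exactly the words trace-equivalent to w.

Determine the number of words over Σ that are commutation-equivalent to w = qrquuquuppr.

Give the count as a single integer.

0(q) covers ∅
1(r) covers 0:q
2(q) covers 1:r
3(u) covers 2:q
4(u) covers 3:u
5(q) covers 4:u
6(u) covers 5:q
7(u) covers 6:u
8(p) covers 1:r
9(p) covers 8:p
10(r) covers 7:u, 9:p
floor of heap: 0:q
completions by unplaced set U, small U first (add the entries for U minus each lowest piece of U):
  |U|=1: {10}:1
  |U|=2: {7,10}:1  {9,10}:1
  |U|=3: {6,7,10}:1  {7,9,10}:2  {8,9,10}:1
  |U|=4: {5,6,7,10}:1  {6,7,9,10}:3  {7,8,9,10}:3
  |U|=5: {4,5,6,7,10}:1  {5,6,7,9,10}:4  {6,7,8,9,10}:6
  |U|=6: {3,4,5,6,7,10}:1  {4,5,6,7,9,10}:5  {5,6,7,8,9,10}:10
  |U|=7: {2,3,4,5,6,7,10}:1  {3,4,5,6,7,9,10}:6  {4,5,6,7,8,9,10}:15
  |U|=8: {2,3,4,5,6,7,9,10}:7  {3,4,5,6,7,8,9,10}:21
  |U|=9: {2,3,4,5,6,7,8,9,10}:28
  start at 0(q): 28

28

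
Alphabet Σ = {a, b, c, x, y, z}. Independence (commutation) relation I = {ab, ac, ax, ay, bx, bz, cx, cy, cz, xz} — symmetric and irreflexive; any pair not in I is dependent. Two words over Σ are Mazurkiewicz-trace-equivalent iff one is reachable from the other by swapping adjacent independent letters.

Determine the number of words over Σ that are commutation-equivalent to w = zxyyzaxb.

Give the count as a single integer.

0(z) covers ∅
1(x) covers ∅
2(y) covers 0:z, 1:x
3(y) covers 2:y
4(z) covers 3:y
5(a) covers 4:z
6(x) covers 3:y
7(b) covers 3:y
floor of heap: 0:z, 1:x
completions by unplaced set U, small U first (add the entries for U minus each lowest piece of U):
  |U|=1: {5}:1  {6}:1  {7}:1
  |U|=2: {4,5}:1  {5,6}:2  {5,7}:2  {6,7}:2
  |U|=3: {4,5,6}:3  {4,5,7}:3  {5,6,7}:6
  |U|=4: {4,5,6,7}:12
  |U|=5: {3,4,5,6,7}:12
  |U|=6: {2,3,4,5,6,7}:12
  start at 0(z): 12
  start at 1(x): 12
sum over floor = 24

24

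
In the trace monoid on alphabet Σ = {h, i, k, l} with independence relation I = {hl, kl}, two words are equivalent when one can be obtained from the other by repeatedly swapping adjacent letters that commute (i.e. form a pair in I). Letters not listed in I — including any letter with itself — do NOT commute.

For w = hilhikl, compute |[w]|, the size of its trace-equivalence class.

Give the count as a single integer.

4

0(h) covers ∅
1(i) covers 0:h
2(l) covers 1:i
3(h) covers 1:i
4(i) covers 2:l, 3:h
5(k) covers 4:i
6(l) covers 4:i
floor of heap: 0:h
completions by unplaced set U, small U first (add the entries for U minus each lowest piece of U):
  |U|=1: {5}:1  {6}:1
  |U|=2: {5,6}:2
  |U|=3: {4,5,6}:2
  |U|=4: {2,4,5,6}:2  {3,4,5,6}:2
  |U|=5: {2,3,4,5,6}:4
  start at 0(h): 4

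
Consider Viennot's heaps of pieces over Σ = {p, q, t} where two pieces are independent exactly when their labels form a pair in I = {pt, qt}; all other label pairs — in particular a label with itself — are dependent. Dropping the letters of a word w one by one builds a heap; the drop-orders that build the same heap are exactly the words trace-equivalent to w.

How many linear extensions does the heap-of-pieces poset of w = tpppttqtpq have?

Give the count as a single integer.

210

piece 0:t — minimal
piece 1:p — minimal
piece 2:p rests on {1:p}
piece 3:p rests on {2:p}
piece 4:t rests on {0:t}
piece 5:t rests on {4:t}
piece 6:q rests on {3:p}
piece 7:t rests on {5:t}
piece 8:p rests on {6:q}
piece 9:q rests on {8:p}
minimal pieces: {0:t, 1:p}
ways to finish when only these pieces remain (= sum over removing one remaining piece with nothing left below it):
  1 left: {7}→1  {9}→1
  2 left: {5,7}→1  {7,9}→2  {8,9}→1
  3 left: {4,5,7}→1  {5,7,9}→3  {6,8,9}→1  {7,8,9}→3
  4 left: {0,4,5,7}→1  {3,6,8,9}→1  {4,5,7,9}→4  {5,7,8,9}→6  {6,7,8,9}→4
  5 left: {0,4,5,7,9}→5  {2,3,6,8,9}→1  {3,6,7,8,9}→5  {4,5,7,8,9}→10  {5,6,7,8,9}→10
  6 left: {0,4,5,7,8,9}→15  {1,2,3,6,8,9}→1  {2,3,6,7,8,9}→6  {3,5,6,7,8,9}→15  {4,5,6,7,8,9}→20
  7 left: {0,4,5,6,7,8,9}→35  {1,2,3,6,7,8,9}→7  {2,3,5,6,7,8,9}→21  {3,4,5,6,7,8,9}→35
  8 left: {0,3,4,5,6,7,8,9}→70  {1,2,3,5,6,7,8,9}→28  {2,3,4,5,6,7,8,9}→56
  placing 0:t first → 84 extensions
  placing 1:p first → 126 extensions
total linear extensions = 210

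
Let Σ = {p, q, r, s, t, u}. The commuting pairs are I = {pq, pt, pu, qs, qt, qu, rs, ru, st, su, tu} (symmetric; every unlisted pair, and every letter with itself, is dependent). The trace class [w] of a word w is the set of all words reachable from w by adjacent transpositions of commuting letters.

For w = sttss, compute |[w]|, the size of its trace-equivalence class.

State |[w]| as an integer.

10

drop 0:s onto floor
drop 1:t onto floor
drop 2:t onto {1:t}
drop 3:s onto {0:s}
drop 4:s onto {3:s}
ground layer = {0:s, 1:t}
drop-orders for the pieces not yet dropped (sum over which currently-grounded one goes next):
  1 to go: {2} 1  {4} 1
  2 to go: {1,2} 1  {2,4} 2  {3,4} 1
  3 to go: {0,3,4} 1  {1,2,4} 3  {2,3,4} 3
  if 0:s drops first: 6 orders
  if 1:t drops first: 4 orders
heap linearizations: 10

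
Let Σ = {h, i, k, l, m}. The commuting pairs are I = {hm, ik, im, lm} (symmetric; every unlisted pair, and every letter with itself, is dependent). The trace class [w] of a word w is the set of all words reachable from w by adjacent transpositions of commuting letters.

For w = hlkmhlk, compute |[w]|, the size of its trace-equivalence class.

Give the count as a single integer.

3

piece 0:h — minimal
piece 1:l rests on {0:h}
piece 2:k rests on {1:l}
piece 3:m rests on {2:k}
piece 4:h rests on {2:k}
piece 5:l rests on {4:h}
piece 6:k rests on {3:m, 5:l}
minimal pieces: {0:h}
ways to finish when only these pieces remain (= sum over removing one remaining piece with nothing left below it):
  1 left: {6}→1
  2 left: {3,6}→1  {5,6}→1
  3 left: {3,5,6}→2  {4,5,6}→1
  4 left: {3,4,5,6}→3
  5 left: {2,3,4,5,6}→3
  placing 0:h first → 3 extensions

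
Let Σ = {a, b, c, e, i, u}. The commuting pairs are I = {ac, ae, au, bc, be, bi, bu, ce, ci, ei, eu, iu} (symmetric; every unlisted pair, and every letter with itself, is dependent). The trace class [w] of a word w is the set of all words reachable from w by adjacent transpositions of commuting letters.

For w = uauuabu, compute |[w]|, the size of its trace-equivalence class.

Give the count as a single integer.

piece 0:u — minimal
piece 1:a — minimal
piece 2:u rests on {0:u}
piece 3:u rests on {2:u}
piece 4:a rests on {1:a}
piece 5:b rests on {4:a}
piece 6:u rests on {3:u}
minimal pieces: {0:u, 1:a}
ways to finish when only these pieces remain (= sum over removing one remaining piece with nothing left below it):
  1 left: {5}→1  {6}→1
  2 left: {3,6}→1  {4,5}→1  {5,6}→2
  3 left: {1,4,5}→1  {2,3,6}→1  {3,5,6}→3  {4,5,6}→3
  4 left: {0,2,3,6}→1  {1,4,5,6}→4  {2,3,5,6}→4  {3,4,5,6}→6
  5 left: {0,2,3,5,6}→5  {1,3,4,5,6}→10  {2,3,4,5,6}→10
  placing 0:u first → 20 extensions
  placing 1:a first → 15 extensions
total linear extensions = 35

35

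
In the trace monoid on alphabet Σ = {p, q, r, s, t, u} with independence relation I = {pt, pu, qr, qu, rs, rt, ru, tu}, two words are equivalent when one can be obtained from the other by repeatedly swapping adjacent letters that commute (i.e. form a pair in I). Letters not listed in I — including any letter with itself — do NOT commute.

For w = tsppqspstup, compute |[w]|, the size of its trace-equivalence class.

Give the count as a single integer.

#0=t has no predecessor
#1=s depends on [0:t]
#2=p depends on [1:s]
#3=p depends on [2:p]
#4=q depends on [3:p]
#5=s depends on [4:q]
#6=p depends on [5:s]
#7=s depends on [6:p]
#8=t depends on [7:s]
#9=u depends on [7:s]
#10=p depends on [7:s]
sources: [0:t]
N(rest) = Σ N(rest − s) over sources s of rest; N(one piece) = 1:
  size 1 → [8]=1  [9]=1  [10]=1
  size 2 → [8,9]=2  [8,10]=2  [9,10]=2
  size 3 → [8,9,10]=6
  size 4 → [7,8,9,10]=6
  size 5 → [6,7,8,9,10]=6
  size 6 → [5,6,7,8,9,10]=6
  size 7 → [4,5,6,7,8,9,10]=6
  size 8 → [3,4,5,6,7,8,9,10]=6
  size 9 → [2,3,4,5,6,7,8,9,10]=6
  first=0(t) contributes 6

6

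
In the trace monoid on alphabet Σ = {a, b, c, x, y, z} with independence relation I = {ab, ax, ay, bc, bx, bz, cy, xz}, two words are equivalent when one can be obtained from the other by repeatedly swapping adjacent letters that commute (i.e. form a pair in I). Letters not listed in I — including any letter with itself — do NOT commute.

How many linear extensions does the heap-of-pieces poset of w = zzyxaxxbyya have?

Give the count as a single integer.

#0=z has no predecessor
#1=z depends on [0:z]
#2=y depends on [1:z]
#3=x depends on [2:y]
#4=a depends on [1:z]
#5=x depends on [3:x]
#6=x depends on [5:x]
#7=b depends on [2:y]
#8=y depends on [6:x, 7:b]
#9=y depends on [8:y]
#10=a depends on [4:a]
sources: [0:z]
N(rest) = Σ N(rest − s) over sources s of rest; N(one piece) = 1:
  size 1 → [9]=1  [10]=1
  size 2 → [4,10]=1  [8,9]=1  [9,10]=2
  size 3 → [4,9,10]=3  [6,8,9]=1  [7,8,9]=1  [8,9,10]=3
  size 4 → [4,8,9,10]=6  [5,6,8,9]=1  [6,7,8,9]=2  [6,8,9,10]=4  [7,8,9,10]=4
  size 5 → [3,5,6,8,9]=1  [4,6,8,9,10]=10  [4,7,8,9,10]=10  [5,6,7,8,9]=3  [5,6,8,9,10]=5  [6,7,8,9,10]=10
  size 6 → [3,5,6,7,8,9]=4  [3,5,6,8,9,10]=6  [4,5,6,8,9,10]=15  [4,6,7,8,9,10]=30  [5,6,7,8,9,10]=18
  size 7 → [2,3,5,6,7,8,9]=4  [3,4,5,6,8,9,10]=21  [3,5,6,7,8,9,10]=28  [4,5,6,7,8,9,10]=63
  size 8 → [2,3,5,6,7,8,9,10]=32  [3,4,5,6,7,8,9,10]=112
  size 9 → [2,3,4,5,6,7,8,9,10]=144
  first=0(z) contributes 144

144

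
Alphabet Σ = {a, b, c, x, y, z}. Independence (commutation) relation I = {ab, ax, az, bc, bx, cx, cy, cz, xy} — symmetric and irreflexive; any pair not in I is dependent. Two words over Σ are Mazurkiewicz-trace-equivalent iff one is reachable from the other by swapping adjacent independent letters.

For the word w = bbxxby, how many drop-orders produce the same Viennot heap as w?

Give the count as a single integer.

15

drop 0:b onto floor
drop 1:b onto {0:b}
drop 2:x onto floor
drop 3:x onto {2:x}
drop 4:b onto {1:b}
drop 5:y onto {4:b}
ground layer = {0:b, 2:x}
drop-orders for the pieces not yet dropped (sum over which currently-grounded one goes next):
  1 to go: {3} 1  {5} 1
  2 to go: {2,3} 1  {3,5} 2  {4,5} 1
  3 to go: {1,4,5} 1  {2,3,5} 3  {3,4,5} 3
  4 to go: {0,1,4,5} 1  {1,3,4,5} 4  {2,3,4,5} 6
  if 0:b drops first: 10 orders
  if 2:x drops first: 5 orders
heap linearizations: 15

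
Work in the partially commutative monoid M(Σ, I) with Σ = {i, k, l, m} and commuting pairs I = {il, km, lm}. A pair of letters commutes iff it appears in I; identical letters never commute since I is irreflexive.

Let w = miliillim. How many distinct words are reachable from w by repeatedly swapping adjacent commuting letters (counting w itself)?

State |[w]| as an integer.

piece 0:m — minimal
piece 1:i rests on {0:m}
piece 2:l — minimal
piece 3:i rests on {1:i}
piece 4:i rests on {3:i}
piece 5:l rests on {2:l}
piece 6:l rests on {5:l}
piece 7:i rests on {4:i}
piece 8:m rests on {7:i}
minimal pieces: {0:m, 2:l}
ways to finish when only these pieces remain (= sum over removing one remaining piece with nothing left below it):
  1 left: {6}→1  {8}→1
  2 left: {5,6}→1  {6,8}→2  {7,8}→1
  3 left: {2,5,6}→1  {4,7,8}→1  {5,6,8}→3  {6,7,8}→3
  4 left: {2,5,6,8}→4  {3,4,7,8}→1  {4,6,7,8}→4  {5,6,7,8}→6
  5 left: {1,3,4,7,8}→1  {2,5,6,7,8}→10  {3,4,6,7,8}→5  {4,5,6,7,8}→10
  6 left: {0,1,3,4,7,8}→1  {1,3,4,6,7,8}→6  {2,4,5,6,7,8}→20  {3,4,5,6,7,8}→15
  7 left: {0,1,3,4,6,7,8}→7  {1,3,4,5,6,7,8}→21  {2,3,4,5,6,7,8}→35
  placing 0:m first → 56 extensions
  placing 2:l first → 28 extensions
total linear extensions = 84

84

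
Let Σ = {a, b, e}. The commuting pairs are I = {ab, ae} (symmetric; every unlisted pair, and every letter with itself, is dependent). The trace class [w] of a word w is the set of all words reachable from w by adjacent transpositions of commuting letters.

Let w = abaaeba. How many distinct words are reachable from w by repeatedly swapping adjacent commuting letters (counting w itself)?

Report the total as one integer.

35

0(a) covers ∅
1(b) covers ∅
2(a) covers 0:a
3(a) covers 2:a
4(e) covers 1:b
5(b) covers 4:e
6(a) covers 3:a
floor of heap: 0:a, 1:b
completions by unplaced set U, small U first (add the entries for U minus each lowest piece of U):
  |U|=1: {5}:1  {6}:1
  |U|=2: {3,6}:1  {4,5}:1  {5,6}:2
  |U|=3: {1,4,5}:1  {2,3,6}:1  {3,5,6}:3  {4,5,6}:3
  |U|=4: {0,2,3,6}:1  {1,4,5,6}:4  {2,3,5,6}:4  {3,4,5,6}:6
  |U|=5: {0,2,3,5,6}:5  {1,3,4,5,6}:10  {2,3,4,5,6}:10
  start at 0(a): 20
  start at 1(b): 15
sum over floor = 35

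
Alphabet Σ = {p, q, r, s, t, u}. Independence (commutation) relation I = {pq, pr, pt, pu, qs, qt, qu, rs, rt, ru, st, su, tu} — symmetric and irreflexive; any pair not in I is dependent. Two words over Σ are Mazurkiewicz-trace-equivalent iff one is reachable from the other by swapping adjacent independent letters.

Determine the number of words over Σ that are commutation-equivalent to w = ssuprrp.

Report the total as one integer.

#0=s has no predecessor
#1=s depends on [0:s]
#2=u has no predecessor
#3=p depends on [1:s]
#4=r has no predecessor
#5=r depends on [4:r]
#6=p depends on [3:p]
sources: [0:s, 2:u, 4:r]
N(rest) = Σ N(rest − s) over sources s of rest; N(one piece) = 1:
  size 1 → [2]=1  [5]=1  [6]=1
  size 2 → [2,5]=2  [2,6]=2  [3,6]=1  [4,5]=1  [5,6]=2
  size 3 → [1,3,6]=1  [2,3,6]=3  [2,4,5]=3  [2,5,6]=6  [3,5,6]=3  [4,5,6]=3
  size 4 → [0,1,3,6]=1  [1,2,3,6]=4  [1,3,5,6]=4  [2,3,5,6]=12  [2,4,5,6]=12  [3,4,5,6]=6
  size 5 → [0,1,2,3,6]=5  [0,1,3,5,6]=5  [1,2,3,5,6]=20  [1,3,4,5,6]=10  [2,3,4,5,6]=30
  first=0(s) contributes 60
  first=2(u) contributes 15
  first=4(r) contributes 30
|[w]| = 105

105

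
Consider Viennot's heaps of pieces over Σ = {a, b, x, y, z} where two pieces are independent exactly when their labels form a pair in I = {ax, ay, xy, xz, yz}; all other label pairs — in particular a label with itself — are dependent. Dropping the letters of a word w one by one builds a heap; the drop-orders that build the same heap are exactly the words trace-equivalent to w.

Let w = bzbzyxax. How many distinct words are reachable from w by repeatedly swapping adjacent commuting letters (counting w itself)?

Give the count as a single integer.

piece 0:b — minimal
piece 1:z rests on {0:b}
piece 2:b rests on {1:z}
piece 3:z rests on {2:b}
piece 4:y rests on {2:b}
piece 5:x rests on {2:b}
piece 6:a rests on {3:z}
piece 7:x rests on {5:x}
minimal pieces: {0:b}
ways to finish when only these pieces remain (= sum over removing one remaining piece with nothing left below it):
  1 left: {4}→1  {6}→1  {7}→1
  2 left: {3,6}→1  {4,6}→2  {4,7}→2  {5,7}→1  {6,7}→2
  3 left: {3,4,6}→3  {3,6,7}→3  {4,5,7}→3  {4,6,7}→6  {5,6,7}→3
  4 left: {3,4,6,7}→12  {3,5,6,7}→6  {4,5,6,7}→12
  5 left: {3,4,5,6,7}→30
  6 left: {2,3,4,5,6,7}→30
  placing 0:b first → 30 extensions

30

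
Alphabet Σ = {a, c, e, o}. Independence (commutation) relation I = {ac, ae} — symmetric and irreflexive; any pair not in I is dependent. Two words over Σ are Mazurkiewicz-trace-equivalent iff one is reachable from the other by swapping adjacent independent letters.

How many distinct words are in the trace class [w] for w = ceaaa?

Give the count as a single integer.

piece 0:c — minimal
piece 1:e rests on {0:c}
piece 2:a — minimal
piece 3:a rests on {2:a}
piece 4:a rests on {3:a}
minimal pieces: {0:c, 2:a}
ways to finish when only these pieces remain (= sum over removing one remaining piece with nothing left below it):
  1 left: {1}→1  {4}→1
  2 left: {0,1}→1  {1,4}→2  {3,4}→1
  3 left: {0,1,4}→3  {1,3,4}→3  {2,3,4}→1
  placing 0:c first → 4 extensions
  placing 2:a first → 6 extensions
total linear extensions = 10

10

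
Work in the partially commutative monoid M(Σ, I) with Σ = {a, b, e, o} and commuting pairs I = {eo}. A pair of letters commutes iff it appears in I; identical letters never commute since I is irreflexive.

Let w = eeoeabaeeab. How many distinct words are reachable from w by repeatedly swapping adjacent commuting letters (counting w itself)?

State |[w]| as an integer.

piece 0:e — minimal
piece 1:e rests on {0:e}
piece 2:o — minimal
piece 3:e rests on {1:e}
piece 4:a rests on {2:o, 3:e}
piece 5:b rests on {4:a}
piece 6:a rests on {5:b}
piece 7:e rests on {6:a}
piece 8:e rests on {7:e}
piece 9:a rests on {8:e}
piece 10:b rests on {9:a}
minimal pieces: {0:e, 2:o}
ways to finish when only these pieces remain (= sum over removing one remaining piece with nothing left below it):
  1 left: {10}→1
  2 left: {9,10}→1
  3 left: {8,9,10}→1
  4 left: {7,8,9,10}→1
  5 left: {6,7,8,9,10}→1
  6 left: {5,6,7,8,9,10}→1
  7 left: {4,5,6,7,8,9,10}→1
  8 left: {2,4,5,6,7,8,9,10}→1  {3,4,5,6,7,8,9,10}→1
  9 left: {1,3,4,5,6,7,8,9,10}→1  {2,3,4,5,6,7,8,9,10}→2
  placing 0:e first → 3 extensions
  placing 2:o first → 1 extensions
total linear extensions = 4

4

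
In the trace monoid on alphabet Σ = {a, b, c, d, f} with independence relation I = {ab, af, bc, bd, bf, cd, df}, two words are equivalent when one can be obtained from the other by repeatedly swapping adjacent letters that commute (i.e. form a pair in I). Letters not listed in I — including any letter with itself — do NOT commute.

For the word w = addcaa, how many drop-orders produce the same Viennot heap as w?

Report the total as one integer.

3

#0=a has no predecessor
#1=d depends on [0:a]
#2=d depends on [1:d]
#3=c depends on [0:a]
#4=a depends on [2:d, 3:c]
#5=a depends on [4:a]
sources: [0:a]
N(rest) = Σ N(rest − s) over sources s of rest; N(one piece) = 1:
  size 1 → [5]=1
  size 2 → [4,5]=1
  size 3 → [2,4,5]=1  [3,4,5]=1
  size 4 → [1,2,4,5]=1  [2,3,4,5]=2
  first=0(a) contributes 3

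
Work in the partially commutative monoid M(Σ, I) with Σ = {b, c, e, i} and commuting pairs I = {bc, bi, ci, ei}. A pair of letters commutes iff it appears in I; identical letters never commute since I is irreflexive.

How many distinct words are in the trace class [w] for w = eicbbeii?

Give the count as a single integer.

0(e) covers ∅
1(i) covers ∅
2(c) covers 0:e
3(b) covers 0:e
4(b) covers 3:b
5(e) covers 2:c, 4:b
6(i) covers 1:i
7(i) covers 6:i
floor of heap: 0:e, 1:i
completions by unplaced set U, small U first (add the entries for U minus each lowest piece of U):
  |U|=1: {5}:1  {7}:1
  |U|=2: {2,5}:1  {4,5}:1  {5,7}:2  {6,7}:1
  |U|=3: {1,6,7}:1  {2,4,5}:2  {2,5,7}:3  {3,4,5}:1  {4,5,7}:3  {5,6,7}:3
  |U|=4: {1,5,6,7}:4  {2,3,4,5}:3  {2,4,5,7}:8  {2,5,6,7}:6  {3,4,5,7}:4  {4,5,6,7}:6
  |U|=5: {0,2,3,4,5}:3  {1,2,5,6,7}:10  {1,4,5,6,7}:10  {2,3,4,5,7}:15  {2,4,5,6,7}:20  {3,4,5,6,7}:10
  |U|=6: {0,2,3,4,5,7}:18  {1,2,4,5,6,7}:40  {1,3,4,5,6,7}:20  {2,3,4,5,6,7}:45
  start at 0(e): 105
  start at 1(i): 63
sum over floor = 168

168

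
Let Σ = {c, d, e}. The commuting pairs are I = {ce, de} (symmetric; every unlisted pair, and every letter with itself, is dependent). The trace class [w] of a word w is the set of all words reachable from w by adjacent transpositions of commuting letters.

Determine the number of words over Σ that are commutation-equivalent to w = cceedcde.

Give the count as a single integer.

56

piece 0:c — minimal
piece 1:c rests on {0:c}
piece 2:e — minimal
piece 3:e rests on {2:e}
piece 4:d rests on {1:c}
piece 5:c rests on {4:d}
piece 6:d rests on {5:c}
piece 7:e rests on {3:e}
minimal pieces: {0:c, 2:e}
ways to finish when only these pieces remain (= sum over removing one remaining piece with nothing left below it):
  1 left: {6}→1  {7}→1
  2 left: {3,7}→1  {5,6}→1  {6,7}→2
  3 left: {2,3,7}→1  {3,6,7}→3  {4,5,6}→1  {5,6,7}→3
  4 left: {1,4,5,6}→1  {2,3,6,7}→4  {3,5,6,7}→6  {4,5,6,7}→4
  5 left: {0,1,4,5,6}→1  {1,4,5,6,7}→5  {2,3,5,6,7}→10  {3,4,5,6,7}→10
  6 left: {0,1,4,5,6,7}→6  {1,3,4,5,6,7}→15  {2,3,4,5,6,7}→20
  placing 0:c first → 35 extensions
  placing 2:e first → 21 extensions
total linear extensions = 56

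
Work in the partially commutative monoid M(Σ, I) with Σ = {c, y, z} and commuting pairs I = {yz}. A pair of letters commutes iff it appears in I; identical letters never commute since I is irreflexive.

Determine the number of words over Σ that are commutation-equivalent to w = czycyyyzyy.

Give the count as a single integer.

12

piece 0:c — minimal
piece 1:z rests on {0:c}
piece 2:y rests on {0:c}
piece 3:c rests on {1:z, 2:y}
piece 4:y rests on {3:c}
piece 5:y rests on {4:y}
piece 6:y rests on {5:y}
piece 7:z rests on {3:c}
piece 8:y rests on {6:y}
piece 9:y rests on {8:y}
minimal pieces: {0:c}
ways to finish when only these pieces remain (= sum over removing one remaining piece with nothing left below it):
  1 left: {7}→1  {9}→1
  2 left: {7,9}→2  {8,9}→1
  3 left: {6,8,9}→1  {7,8,9}→3
  4 left: {5,6,8,9}→1  {6,7,8,9}→4
  5 left: {4,5,6,8,9}→1  {5,6,7,8,9}→5
  6 left: {4,5,6,7,8,9}→6
  7 left: {3,4,5,6,7,8,9}→6
  8 left: {1,3,4,5,6,7,8,9}→6  {2,3,4,5,6,7,8,9}→6
  placing 0:c first → 12 extensions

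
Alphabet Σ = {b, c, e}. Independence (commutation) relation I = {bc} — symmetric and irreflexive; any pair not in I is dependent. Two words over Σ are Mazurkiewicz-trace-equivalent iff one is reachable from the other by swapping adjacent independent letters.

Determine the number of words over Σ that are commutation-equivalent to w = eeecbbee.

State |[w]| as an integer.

drop 0:e onto floor
drop 1:e onto {0:e}
drop 2:e onto {1:e}
drop 3:c onto {2:e}
drop 4:b onto {2:e}
drop 5:b onto {4:b}
drop 6:e onto {3:c, 5:b}
drop 7:e onto {6:e}
ground layer = {0:e}
drop-orders for the pieces not yet dropped (sum over which currently-grounded one goes next):
  1 to go: {7} 1
  2 to go: {6,7} 1
  3 to go: {3,6,7} 1  {5,6,7} 1
  4 to go: {3,5,6,7} 2  {4,5,6,7} 1
  5 to go: {3,4,5,6,7} 3
  6 to go: {2,3,4,5,6,7} 3
  if 0:e drops first: 3 orders

3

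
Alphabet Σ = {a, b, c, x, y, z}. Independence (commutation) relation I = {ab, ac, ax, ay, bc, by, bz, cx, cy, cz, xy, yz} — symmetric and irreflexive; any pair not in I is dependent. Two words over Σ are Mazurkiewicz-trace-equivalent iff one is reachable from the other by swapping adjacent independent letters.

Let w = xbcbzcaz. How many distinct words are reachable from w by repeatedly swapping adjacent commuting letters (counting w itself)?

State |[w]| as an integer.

280

#0=x has no predecessor
#1=b depends on [0:x]
#2=c has no predecessor
#3=b depends on [1:b]
#4=z depends on [0:x]
#5=c depends on [2:c]
#6=a depends on [4:z]
#7=z depends on [6:a]
sources: [0:x, 2:c]
N(rest) = Σ N(rest − s) over sources s of rest; N(one piece) = 1:
  size 1 → [3]=1  [5]=1  [7]=1
  size 2 → [1,3]=1  [2,5]=1  [3,5]=2  [3,7]=2  [5,7]=2  [6,7]=1
  size 3 → [1,3,5]=3  [1,3,7]=3  [2,3,5]=3  [2,5,7]=3  [3,5,7]=6  [3,6,7]=3  [4,6,7]=1  [5,6,7]=3
  size 4 → [1,2,3,5]=6  [1,3,5,7]=12  [1,3,6,7]=6  [2,3,5,7]=12  [2,5,6,7]=6  [3,4,6,7]=4  [3,5,6,7]=12  [4,5,6,7]=4
  size 5 → [1,2,3,5,7]=30  [1,3,4,6,7]=10  [1,3,5,6,7]=30  [2,3,5,6,7]=30  [2,4,5,6,7]=10  [3,4,5,6,7]=20
  size 6 → [0,1,3,4,6,7]=10  [1,2,3,5,6,7]=90  [1,3,4,5,6,7]=60  [2,3,4,5,6,7]=60
  first=0(x) contributes 210
  first=2(c) contributes 70
|[w]| = 280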